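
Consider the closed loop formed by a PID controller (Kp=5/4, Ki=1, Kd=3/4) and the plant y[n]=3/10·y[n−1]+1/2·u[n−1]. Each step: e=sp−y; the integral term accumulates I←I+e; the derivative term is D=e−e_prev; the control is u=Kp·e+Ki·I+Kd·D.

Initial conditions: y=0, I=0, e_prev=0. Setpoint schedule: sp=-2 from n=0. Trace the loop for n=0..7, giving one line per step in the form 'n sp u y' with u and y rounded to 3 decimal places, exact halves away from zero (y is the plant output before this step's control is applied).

(exact arithmetic carried between steps; '≈' marks a value shown rounded to 6 d.p. or computed from one; I and e_prev carry over from the previous line; the table rounds u and y to 3 d.p., halves away from zero)
n=0: y=0, sp=-2, e=sp−y=-2; I=-2, D=e−e_prev=-2; u=5/4·(-2)+1·(-2)+3/4·(-2)=-6; next y=3/10·0+1/2·(-6)=-3
n=1: y=-3, sp=-2, e=sp−y=1; I=-1, D=e−e_prev=3; u=5/4·1+1·(-1)+3/4·3=2.5; next y=3/10·(-3)+1/2·2.5=0.35
n=2: y=0.35, sp=-2, e=sp−y=-2.35; I=-3.35, D=e−e_prev=-3.35; u=5/4·(-2.35)+1·(-3.35)+3/4·(-3.35)=-8.8; next y=3/10·0.35+1/2·(-8.8)=-4.295
n=3: y=-4.295, sp=-2, e=sp−y=2.295; I=-1.055, D=e−e_prev=4.645; u=5/4·2.295+1·(-1.055)+3/4·4.645=5.2975; next y=3/10·(-4.295)+1/2·5.2975=1.36025
n=4: y=1.36025, sp=-2, e=sp−y=-3.36025; I=-4.41525, D=e−e_prev=-5.65525; u=5/4·(-3.36025)+1·(-4.41525)+3/4·(-5.65525)=-12.857; next y=3/10·1.36025+1/2·(-12.857)=-6.020425
n=5: y=-6.020425, sp=-2, e=sp−y=4.020425; I=-0.394825, D=e−e_prev=7.380675; u=5/4·4.020425+1·(-0.394825)+3/4·7.380675≈10.166213; next y=3/10·(-6.020425)+1/2·10.166213≈3.276979
n=6: y≈3.276979, sp=-2, e=sp−y≈-5.276979; I≈-5.671804, D=e−e_prev≈-9.297404; u=5/4·(-5.276979)+1·(-5.671804)+3/4·(-9.297404)≈-19.24108; next y=3/10·3.276979+1/2·(-19.24108)≈-8.637446
n=7: y≈-8.637446, sp=-2, e=sp−y≈6.637446; I≈0.965643, D=e−e_prev≈11.914425; u=5/4·6.637446+1·0.965643+3/4·11.914425≈18.198269; next y=3/10·(-8.637446)+1/2·18.198269≈6.507901

0 -2 -6.000 0.000
1 -2 2.500 -3.000
2 -2 -8.800 0.350
3 -2 5.298 -4.295
4 -2 -12.857 1.360
5 -2 10.166 -6.020
6 -2 -19.241 3.277
7 -2 18.198 -8.637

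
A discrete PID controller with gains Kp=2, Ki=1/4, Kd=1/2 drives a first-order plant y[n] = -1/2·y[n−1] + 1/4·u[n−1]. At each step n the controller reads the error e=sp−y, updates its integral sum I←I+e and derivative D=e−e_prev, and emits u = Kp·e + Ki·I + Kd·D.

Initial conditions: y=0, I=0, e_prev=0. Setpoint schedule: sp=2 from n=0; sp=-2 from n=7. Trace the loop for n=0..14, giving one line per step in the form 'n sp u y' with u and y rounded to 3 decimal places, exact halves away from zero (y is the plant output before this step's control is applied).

0 2 5.500 0.000
1 2 1.219 1.375
2 2 6.896 -0.383
3 2 0.293 1.916
4 2 9.163 -0.885
5 2 -1.464 2.733
6 2 12.442 -1.733
7 -2 -15.558 3.977
8 -2 14.903 -5.878
9 -2 -23.548 6.665
10 -2 24.239 -9.219
11 -2 -36.592 10.669
12 -2 39.353 -14.483
13 -2 -56.899 17.080
14 -2 63.683 -22.764

(exact arithmetic carried between steps; '≈' marks a value shown rounded to 6 d.p. or computed from one; I and e_prev carry over from the previous line; the table rounds u and y to 3 d.p., halves away from zero)
n=0: y=0, sp=2, e=sp−y=2; I=2, D=e−e_prev=2; u=2·2+1/4·2+1/2·2=5.5; next y=-1/2·0+1/4·5.5=1.375
n=1: y=1.375, sp=2, e=sp−y=0.625; I=2.625, D=e−e_prev=-1.375; u=2·0.625+1/4·2.625+1/2·(-1.375)=1.21875; next y=-1/2·1.375+1/4·1.21875≈-0.382813
n=2: y≈-0.382813, sp=2, e=sp−y≈2.382813; I≈5.007813, D=e−e_prev≈1.757813; u=2·2.382813+1/4·5.007813+1/2·1.757813≈6.896484; next y=-1/2·(-0.382813)+1/4·6.896484≈1.915527
n=3: y≈1.915527, sp=2, e=sp−y≈0.084473; I≈5.092285, D=e−e_prev≈-2.298340; u=2·0.084473+1/4·5.092285+1/2·(-2.298340)≈0.292847; next y=-1/2·1.915527+1/4·0.292847≈-0.884552
n=4: y≈-0.884552, sp=2, e=sp−y≈2.884552; I≈7.976837, D=e−e_prev≈2.800079; u=2·2.884552+1/4·7.976837+1/2·2.800079≈9.163353; next y=-1/2·(-0.884552)+1/4·9.163353≈2.733114
n=5: y≈2.733114, sp=2, e=sp−y≈-0.733114; I≈7.243723, D=e−e_prev≈-3.617666; u=2·(-0.733114)+1/4·7.243723+1/2·(-3.617666)≈-1.464131; next y=-1/2·2.733114+1/4·(-1.464131)≈-1.732590
n=6: y≈-1.732590, sp=2, e=sp−y≈3.732590; I≈10.976313, D=e−e_prev≈4.465704; u=2·3.732590+1/4·10.976313+1/2·4.465704≈12.442110; next y=-1/2·(-1.732590)+1/4·12.442110≈3.976822
n=7: y≈3.976822, sp=-2, e=sp−y≈-5.976822; I≈4.999490, D=e−e_prev≈-9.709412; u=2·(-5.976822)+1/4·4.999490+1/2·(-9.709412)≈-15.558478; next y=-1/2·3.976822+1/4·(-15.558478)≈-5.878031
n=8: y≈-5.878031, sp=-2, e=sp−y≈3.878031; I≈8.877521, D=e−e_prev≈9.854853; u=2·3.878031+1/4·8.877521+1/2·9.854853≈14.902868; next y=-1/2·(-5.878031)+1/4·14.902868≈6.664732
n=9: y≈6.664732, sp=-2, e=sp−y≈-8.664732; I≈0.212789, D=e−e_prev≈-12.542763; u=2·(-8.664732)+1/4·0.212789+1/2·(-12.542763)≈-23.547649; next y=-1/2·6.664732+1/4·(-23.547649)≈-9.219279
n=10: y≈-9.219279, sp=-2, e=sp−y≈7.219279; I≈7.432067, D=e−e_prev≈15.884011; u=2·7.219279+1/4·7.432067+1/2·15.884011≈24.238580; next y=-1/2·(-9.219279)+1/4·24.238580≈10.669284
n=11: y≈10.669284, sp=-2, e=sp−y≈-12.669284; I≈-5.237217, D=e−e_prev≈-19.888563; u=2·(-12.669284)+1/4·(-5.237217)+1/2·(-19.888563)≈-36.592154; next y=-1/2·10.669284+1/4·(-36.592154)≈-14.482681
n=12: y≈-14.482681, sp=-2, e=sp−y≈12.482681; I≈7.245464, D=e−e_prev≈25.151965; u=2·12.482681+1/4·7.245464+1/2·25.151965≈39.352710; next y=-1/2·(-14.482681)+1/4·39.352710≈17.079518
n=13: y≈17.079518, sp=-2, e=sp−y≈-19.079518; I≈-11.834054, D=e−e_prev≈-31.562198; u=2·(-19.079518)+1/4·(-11.834054)+1/2·(-31.562198)≈-56.898648; next y=-1/2·17.079518+1/4·(-56.898648)≈-22.764421
n=14: y≈-22.764421, sp=-2, e=sp−y≈20.764421; I≈8.930367, D=e−e_prev≈39.843939; u=2·20.764421+1/4·8.930367+1/2·39.843939≈63.683403; next y=-1/2·(-22.764421)+1/4·63.683403≈27.303061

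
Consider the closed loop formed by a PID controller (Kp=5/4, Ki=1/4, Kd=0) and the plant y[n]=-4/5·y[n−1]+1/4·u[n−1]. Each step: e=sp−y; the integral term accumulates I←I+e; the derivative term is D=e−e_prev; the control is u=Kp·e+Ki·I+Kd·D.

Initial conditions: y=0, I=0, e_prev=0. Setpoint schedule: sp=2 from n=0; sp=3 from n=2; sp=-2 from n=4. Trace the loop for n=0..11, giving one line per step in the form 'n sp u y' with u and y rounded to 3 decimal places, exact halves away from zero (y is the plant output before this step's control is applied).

(exact arithmetic carried between steps; '≈' marks a value shown rounded to 6 d.p. or computed from one; I and e_prev carry over from the previous line; the table rounds u and y to 3 d.p., halves away from zero)
n=0: y=0, sp=2, e=sp−y=2; I=2, D=e−e_prev=2; u=5/4·2+1/4·2+0·2=3; next y=-4/5·0+1/4·3=0.75
n=1: y=0.75, sp=2, e=sp−y=1.25; I=3.25, D=e−e_prev=-0.75; u=5/4·1.25+1/4·3.25+0·(-0.75)=2.375; next y=-4/5·0.75+1/4·2.375=-0.00625
n=2: y=-0.00625, sp=3, e=sp−y=3.00625; I=6.25625, D=e−e_prev=1.75625; u=5/4·3.00625+1/4·6.25625+0·1.75625=5.321875; next y=-4/5·(-0.00625)+1/4·5.321875≈1.335469
n=3: y≈1.335469, sp=3, e=sp−y≈1.664531; I≈7.920781, D=e−e_prev≈-1.341719; u=5/4·1.664531+1/4·7.920781+0·(-1.341719)≈4.060859; next y=-4/5·1.335469+1/4·4.060859≈-0.053160
n=4: y≈-0.053160, sp=-2, e=sp−y≈-1.946840; I≈5.973941, D=e−e_prev≈-3.611371; u=5/4·(-1.946840)+1/4·5.973941+0·(-3.611371)≈-0.940064; next y=-4/5·(-0.053160)+1/4·(-0.940064)≈-0.192488
n=5: y≈-0.192488, sp=-2, e=sp−y≈-1.807512; I≈4.166429, D=e−e_prev≈0.139328; u=5/4·(-1.807512)+1/4·4.166429+0·0.139328≈-1.217783; next y=-4/5·(-0.192488)+1/4·(-1.217783)≈-0.150455
n=6: y≈-0.150455, sp=-2, e=sp−y≈-1.849545; I≈2.316885, D=e−e_prev≈-0.042033; u=5/4·(-1.849545)+1/4·2.316885+0·(-0.042033)≈-1.732710; next y=-4/5·(-0.150455)+1/4·(-1.732710)≈-0.312813
n=7: y≈-0.312813, sp=-2, e=sp−y≈-1.687187; I≈0.629698, D=e−e_prev≈0.162358; u=5/4·(-1.687187)+1/4·0.629698+0·0.162358≈-1.951559; next y=-4/5·(-0.312813)+1/4·(-1.951559)≈-0.237639
n=8: y≈-0.237639, sp=-2, e=sp−y≈-1.762361; I≈-1.132663, D=e−e_prev≈-0.075174; u=5/4·(-1.762361)+1/4·(-1.132663)+0·(-0.075174)≈-2.486117; next y=-4/5·(-0.237639)+1/4·(-2.486117)≈-0.431418
n=9: y≈-0.431418, sp=-2, e=sp−y≈-1.568582; I≈-2.701245, D=e−e_prev≈0.193779; u=5/4·(-1.568582)+1/4·(-2.701245)+0·0.193779≈-2.636039; next y=-4/5·(-0.431418)+1/4·(-2.636039)≈-0.313875
n=10: y≈-0.313875, sp=-2, e=sp−y≈-1.686125; I≈-4.387370, D=e−e_prev≈-0.117542; u=5/4·(-1.686125)+1/4·(-4.387370)+0·(-0.117542)≈-3.204498; next y=-4/5·(-0.313875)+1/4·(-3.204498)≈-0.550024
n=11: y≈-0.550024, sp=-2, e=sp−y≈-1.449976; I≈-5.837345, D=e−e_prev≈0.236149; u=5/4·(-1.449976)+1/4·(-5.837345)+0·0.236149≈-3.271806; next y=-4/5·(-0.550024)+1/4·(-3.271806)≈-0.377932

0 2 3.000 0.000
1 2 2.375 0.750
2 3 5.322 -0.006
3 3 4.061 1.335
4 -2 -0.940 -0.053
5 -2 -1.218 -0.192
6 -2 -1.733 -0.150
7 -2 -1.952 -0.313
8 -2 -2.486 -0.238
9 -2 -2.636 -0.431
10 -2 -3.204 -0.314
11 -2 -3.272 -0.550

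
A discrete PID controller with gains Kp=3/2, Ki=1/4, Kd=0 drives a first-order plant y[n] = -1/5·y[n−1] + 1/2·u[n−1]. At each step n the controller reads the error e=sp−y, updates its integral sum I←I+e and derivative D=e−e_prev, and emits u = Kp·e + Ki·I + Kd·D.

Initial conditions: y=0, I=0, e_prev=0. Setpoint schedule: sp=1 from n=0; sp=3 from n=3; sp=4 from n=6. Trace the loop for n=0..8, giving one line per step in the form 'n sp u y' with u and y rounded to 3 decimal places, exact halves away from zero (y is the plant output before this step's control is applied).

0 1 1.750 0.000
1 1 0.469 0.875
2 1 1.927 0.059
3 3 4.101 0.952
4 3 3.023 1.860
5 3 4.569 1.140
6 4 5.180 2.057
7 4 5.452 2.178
8 4 5.712 2.290

(exact arithmetic carried between steps; '≈' marks a value shown rounded to 6 d.p. or computed from one; I and e_prev carry over from the previous line; the table rounds u and y to 3 d.p., halves away from zero)
n=0: y=0, sp=1, e=sp−y=1; I=1, D=e−e_prev=1; u=3/2·1+1/4·1+0·1=1.75; next y=-1/5·0+1/2·1.75=0.875
n=1: y=0.875, sp=1, e=sp−y=0.125; I=1.125, D=e−e_prev=-0.875; u=3/2·0.125+1/4·1.125+0·(-0.875)=0.46875; next y=-1/5·0.875+1/2·0.46875=0.059375
n=2: y=0.059375, sp=1, e=sp−y=0.940625; I=2.065625, D=e−e_prev=0.815625; u=3/2·0.940625+1/4·2.065625+0·0.815625≈1.927344; next y=-1/5·0.059375+1/2·1.927344≈0.951797
n=3: y≈0.951797, sp=3, e=sp−y≈2.048203; I≈4.113828, D=e−e_prev≈1.107578; u=3/2·2.048203+1/4·4.113828+0·1.107578≈4.100762; next y=-1/5·0.951797+1/2·4.100762≈1.860021
n=4: y≈1.860021, sp=3, e=sp−y≈1.139979; I≈5.253807, D=e−e_prev≈-0.908225; u=3/2·1.139979+1/4·5.253807+0·(-0.908225)≈3.023419; next y=-1/5·1.860021+1/2·3.023419≈1.139705
n=5: y≈1.139705, sp=3, e=sp−y≈1.860295; I≈7.114101, D=e−e_prev≈0.720316; u=3/2·1.860295+1/4·7.114101+0·0.720316≈4.568967; next y=-1/5·1.139705+1/2·4.568967≈2.056543
n=6: y≈2.056543, sp=4, e=sp−y≈1.943457; I≈9.057559, D=e−e_prev≈0.083163; u=3/2·1.943457+1/4·9.057559+0·0.083163≈5.179576; next y=-1/5·2.056543+1/2·5.179576≈2.178479
n=7: y≈2.178479, sp=4, e=sp−y≈1.821521; I≈10.879079, D=e−e_prev≈-0.121937; u=3/2·1.821521+1/4·10.879079+0·(-0.121937)≈5.452051; next y=-1/5·2.178479+1/2·5.452051≈2.290329
n=8: y≈2.290329, sp=4, e=sp−y≈1.709671; I≈12.588750, D=e−e_prev≈-0.111850; u=3/2·1.709671+1/4·12.588750+0·(-0.111850)≈5.711693; next y=-1/5·2.290329+1/2·5.711693≈2.397781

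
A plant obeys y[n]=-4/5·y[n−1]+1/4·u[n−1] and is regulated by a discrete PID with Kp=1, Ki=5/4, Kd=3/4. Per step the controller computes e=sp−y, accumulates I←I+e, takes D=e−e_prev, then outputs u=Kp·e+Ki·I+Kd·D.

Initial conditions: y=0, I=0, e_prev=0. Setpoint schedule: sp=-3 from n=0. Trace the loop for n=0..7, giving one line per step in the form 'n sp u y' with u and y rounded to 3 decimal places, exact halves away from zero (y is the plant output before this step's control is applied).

0 -3 -9.000 0.000
1 -3 -3.750 -2.250
2 -3 -15.713 0.863
3 -3 -1.764 -4.618
4 -3 -27.467 3.253
5 -3 8.789 -9.469
6 -3 -50.393 9.773
7 -3 38.640 -20.416

(exact arithmetic carried between steps; '≈' marks a value shown rounded to 6 d.p. or computed from one; I and e_prev carry over from the previous line; the table rounds u and y to 3 d.p., halves away from zero)
n=0: y=0, sp=-3, e=sp−y=-3; I=-3, D=e−e_prev=-3; u=1·(-3)+5/4·(-3)+3/4·(-3)=-9; next y=-4/5·0+1/4·(-9)=-2.25
n=1: y=-2.25, sp=-3, e=sp−y=-0.75; I=-3.75, D=e−e_prev=2.25; u=1·(-0.75)+5/4·(-3.75)+3/4·2.25=-3.75; next y=-4/5·(-2.25)+1/4·(-3.75)=0.8625
n=2: y=0.8625, sp=-3, e=sp−y=-3.8625; I=-7.6125, D=e−e_prev=-3.1125; u=1·(-3.8625)+5/4·(-7.6125)+3/4·(-3.1125)=-15.7125; next y=-4/5·0.8625+1/4·(-15.7125)=-4.618125
n=3: y=-4.618125, sp=-3, e=sp−y=1.618125; I=-5.994375, D=e−e_prev=5.480625; u=1·1.618125+5/4·(-5.994375)+3/4·5.480625=-1.764375; next y=-4/5·(-4.618125)+1/4·(-1.764375)≈3.253406
n=4: y≈3.253406, sp=-3, e=sp−y≈-6.253406; I≈-12.247781, D=e−e_prev≈-7.871531; u=1·(-6.253406)+5/4·(-12.247781)+3/4·(-7.871531)≈-27.466781; next y=-4/5·3.253406+1/4·(-27.466781)≈-9.469420
n=5: y≈-9.469420, sp=-3, e=sp−y≈6.469420; I≈-5.778361, D=e−e_prev≈12.722827; u=1·6.469420+5/4·(-5.778361)+3/4·12.722827≈8.788589; next y=-4/5·(-9.469420)+1/4·8.788589≈9.772684
n=6: y≈9.772684, sp=-3, e=sp−y≈-12.772684; I≈-18.551044, D=e−e_prev≈-19.242104; u=1·(-12.772684)+5/4·(-18.551044)+3/4·(-19.242104)≈-50.393067; next y=-4/5·9.772684+1/4·(-50.393067)≈-20.416414
n=7: y≈-20.416414, sp=-3, e=sp−y≈17.416414; I≈-1.134631, D=e−e_prev≈30.189097; u=1·17.416414+5/4·(-1.134631)+3/4·30.189097≈38.639948; next y=-4/5·(-20.416414)+1/4·38.639948≈25.993118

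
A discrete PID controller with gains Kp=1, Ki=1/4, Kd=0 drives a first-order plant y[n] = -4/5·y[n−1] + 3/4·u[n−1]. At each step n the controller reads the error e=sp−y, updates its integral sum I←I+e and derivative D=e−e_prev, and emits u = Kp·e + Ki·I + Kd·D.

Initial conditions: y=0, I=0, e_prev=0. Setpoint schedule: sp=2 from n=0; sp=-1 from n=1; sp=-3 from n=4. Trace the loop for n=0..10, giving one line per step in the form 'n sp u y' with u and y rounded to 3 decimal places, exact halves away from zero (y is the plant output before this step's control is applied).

0 2 2.500 0.000
1 -1 -3.094 1.875
2 -1 3.307 -3.820
3 -1 -7.684 5.536
4 -3 7.842 -10.192
5 -3 -20.644 14.035
6 -3 26.030 -26.711
7 -3 -52.545 40.891
8 -3 77.749 -72.122
9 -3 -140.135 116.009
10 -3 222.510 -197.908

(exact arithmetic carried between steps; '≈' marks a value shown rounded to 6 d.p. or computed from one; I and e_prev carry over from the previous line; the table rounds u and y to 3 d.p., halves away from zero)
n=0: y=0, sp=2, e=sp−y=2; I=2, D=e−e_prev=2; u=1·2+1/4·2+0·2=2.5; next y=-4/5·0+3/4·2.5=1.875
n=1: y=1.875, sp=-1, e=sp−y=-2.875; I=-0.875, D=e−e_prev=-4.875; u=1·(-2.875)+1/4·(-0.875)+0·(-4.875)=-3.09375; next y=-4/5·1.875+3/4·(-3.09375)≈-3.820313
n=2: y≈-3.820313, sp=-1, e=sp−y≈2.820313; I≈1.945313, D=e−e_prev≈5.695313; u=1·2.820313+1/4·1.945313+0·5.695313≈3.306641; next y=-4/5·(-3.820313)+3/4·3.306641≈5.536230
n=3: y≈5.536230, sp=-1, e=sp−y≈-6.536230; I≈-4.590918, D=e−e_prev≈-9.356543; u=1·(-6.536230)+1/4·(-4.590918)+0·(-9.356543)≈-7.683960; next y=-4/5·5.536230+3/4·(-7.683960)≈-10.191954
n=4: y≈-10.191954, sp=-3, e=sp−y≈7.191954; I≈2.601036, D=e−e_prev≈13.728185; u=1·7.191954+1/4·2.601036+0·13.728185≈7.842213; next y=-4/5·(-10.191954)+3/4·7.842213≈14.035224
n=5: y≈14.035224, sp=-3, e=sp−y≈-17.035224; I≈-14.434187, D=e−e_prev≈-24.227178; u=1·(-17.035224)+1/4·(-14.434187)+0·(-24.227178)≈-20.643770; next y=-4/5·14.035224+3/4·(-20.643770)≈-26.711007
n=6: y≈-26.711007, sp=-3, e=sp−y≈23.711007; I≈9.276819, D=e−e_prev≈40.746230; u=1·23.711007+1/4·9.276819+0·40.746230≈26.030211; next y=-4/5·(-26.711007)+3/4·26.030211≈40.891464
n=7: y≈40.891464, sp=-3, e=sp−y≈-43.891464; I≈-34.614644, D=e−e_prev≈-67.602470; u=1·(-43.891464)+1/4·(-34.614644)+0·(-67.602470)≈-52.545125; next y=-4/5·40.891464+3/4·(-52.545125)≈-72.122015
n=8: y≈-72.122015, sp=-3, e=sp−y≈69.122015; I≈34.507370, D=e−e_prev≈113.013479; u=1·69.122015+1/4·34.507370+0·113.013479≈77.748857; next y=-4/5·(-72.122015)+3/4·77.748857≈116.009255
n=9: y≈116.009255, sp=-3, e=sp−y≈-119.009255; I≈-84.501885, D=e−e_prev≈-188.131270; u=1·(-119.009255)+1/4·(-84.501885)+0·(-188.131270)≈-140.134726; next y=-4/5·116.009255+3/4·(-140.134726)≈-197.908449
n=10: y≈-197.908449, sp=-3, e=sp−y≈194.908449; I≈110.406564, D=e−e_prev≈313.917704; u=1·194.908449+1/4·110.406564+0·313.917704≈222.510090; next y=-4/5·(-197.908449)+3/4·222.510090≈325.209326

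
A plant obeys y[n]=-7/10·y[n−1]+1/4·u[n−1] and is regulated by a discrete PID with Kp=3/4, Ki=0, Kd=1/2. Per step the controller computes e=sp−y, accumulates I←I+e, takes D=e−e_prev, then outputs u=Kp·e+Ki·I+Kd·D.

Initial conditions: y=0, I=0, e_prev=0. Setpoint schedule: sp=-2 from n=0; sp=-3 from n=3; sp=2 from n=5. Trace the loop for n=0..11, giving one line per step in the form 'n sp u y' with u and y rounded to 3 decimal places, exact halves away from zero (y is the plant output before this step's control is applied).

(exact arithmetic carried between steps; '≈' marks a value shown rounded to 6 d.p. or computed from one; I and e_prev carry over from the previous line; the table rounds u and y to 3 d.p., halves away from zero)
n=0: y=0, sp=-2, e=sp−y=-2; I=-2, D=e−e_prev=-2; u=3/4·(-2)+0·(-2)+1/2·(-2)=-2.5; next y=-7/10·0+1/4·(-2.5)=-0.625
n=1: y=-0.625, sp=-2, e=sp−y=-1.375; I=-3.375, D=e−e_prev=0.625; u=3/4·(-1.375)+0·(-3.375)+1/2·0.625=-0.71875; next y=-7/10·(-0.625)+1/4·(-0.71875)≈0.257813
n=2: y≈0.257813, sp=-2, e=sp−y≈-2.257813; I≈-5.632813, D=e−e_prev≈-0.882813; u=3/4·(-2.257813)+0·(-5.632813)+1/2·(-0.882813)≈-2.134766; next y=-7/10·0.257813+1/4·(-2.134766)≈-0.714160
n=3: y≈-0.714160, sp=-3, e=sp−y≈-2.285840; I≈-7.918652, D=e−e_prev≈-0.028027; u=3/4·(-2.285840)+0·(-7.918652)+1/2·(-0.028027)≈-1.728394; next y=-7/10·(-0.714160)+1/4·(-1.728394)≈0.067814
n=4: y≈0.067814, sp=-3, e=sp−y≈-3.067814; I≈-10.986466, D=e−e_prev≈-0.781974; u=3/4·(-3.067814)+0·(-10.986466)+1/2·(-0.781974)≈-2.691847; next y=-7/10·0.067814+1/4·(-2.691847)≈-0.720431
n=5: y≈-0.720431, sp=2, e=sp−y≈2.720431; I≈-8.266035, D=e−e_prev≈5.788245; u=3/4·2.720431+0·(-8.266035)+1/2·5.788245≈4.934446; next y=-7/10·(-0.720431)+1/4·4.934446≈1.737914
n=6: y≈1.737914, sp=2, e=sp−y≈0.262086; I≈-8.003948, D=e−e_prev≈-2.458345; u=3/4·0.262086+0·(-8.003948)+1/2·(-2.458345)≈-1.032608; next y=-7/10·1.737914+1/4·(-1.032608)≈-1.474691
n=7: y≈-1.474691, sp=2, e=sp−y≈3.474691; I≈-4.529257, D=e−e_prev≈3.212605; u=3/4·3.474691+0·(-4.529257)+1/2·3.212605≈4.212321; next y=-7/10·(-1.474691)+1/4·4.212321≈2.085364
n=8: y≈2.085364, sp=2, e=sp−y≈-0.085364; I≈-4.614621, D=e−e_prev≈-3.560056; u=3/4·(-0.085364)+0·(-4.614621)+1/2·(-3.560056)≈-1.844051; next y=-7/10·2.085364+1/4·(-1.844051)≈-1.920768
n=9: y≈-1.920768, sp=2, e=sp−y≈3.920768; I≈-0.693853, D=e−e_prev≈4.006132; u=3/4·3.920768+0·(-0.693853)+1/2·4.006132≈4.943642; next y=-7/10·(-1.920768)+1/4·4.943642≈2.580448
n=10: y≈2.580448, sp=2, e=sp−y≈-0.580448; I≈-1.274301, D=e−e_prev≈-4.501215; u=3/4·(-0.580448)+0·(-1.274301)+1/2·(-4.501215)≈-2.685944; next y=-7/10·2.580448+1/4·(-2.685944)≈-2.477799
n=11: y≈-2.477799, sp=2, e=sp−y≈4.477799; I≈3.203498, D=e−e_prev≈5.058247; u=3/4·4.477799+0·3.203498+1/2·5.058247≈5.887473; next y=-7/10·(-2.477799)+1/4·5.887473≈3.206328

0 -2 -2.500 0.000
1 -2 -0.719 -0.625
2 -2 -2.135 0.258
3 -3 -1.728 -0.714
4 -3 -2.692 0.068
5 2 4.934 -0.720
6 2 -1.033 1.738
7 2 4.212 -1.475
8 2 -1.844 2.085
9 2 4.944 -1.921
10 2 -2.686 2.580
11 2 5.887 -2.478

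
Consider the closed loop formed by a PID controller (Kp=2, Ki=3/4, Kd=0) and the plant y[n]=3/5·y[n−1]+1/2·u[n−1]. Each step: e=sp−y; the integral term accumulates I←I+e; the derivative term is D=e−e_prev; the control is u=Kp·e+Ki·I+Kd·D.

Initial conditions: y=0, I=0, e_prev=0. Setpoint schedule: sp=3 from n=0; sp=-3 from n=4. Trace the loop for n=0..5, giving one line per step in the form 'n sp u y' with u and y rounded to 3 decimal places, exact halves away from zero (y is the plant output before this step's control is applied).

(exact arithmetic carried between steps; '≈' marks a value shown rounded to 6 d.p. or computed from one; I and e_prev carry over from the previous line; the table rounds u and y to 3 d.p., halves away from zero)
n=0: y=0, sp=3, e=sp−y=3; I=3, D=e−e_prev=3; u=2·3+3/4·3+0·3=8.25; next y=3/5·0+1/2·8.25=4.125
n=1: y=4.125, sp=3, e=sp−y=-1.125; I=1.875, D=e−e_prev=-4.125; u=2·(-1.125)+3/4·1.875+0·(-4.125)=-0.84375; next y=3/5·4.125+1/2·(-0.84375)=2.053125
n=2: y=2.053125, sp=3, e=sp−y=0.946875; I=2.821875, D=e−e_prev=2.071875; u=2·0.946875+3/4·2.821875+0·2.071875≈4.010156; next y=3/5·2.053125+1/2·4.010156≈3.236953
n=3: y≈3.236953, sp=3, e=sp−y≈-0.236953; I≈2.584922, D=e−e_prev≈-1.183828; u=2·(-0.236953)+3/4·2.584922+0·(-1.183828)≈1.464785; next y=3/5·3.236953+1/2·1.464785≈2.674564
n=4: y≈2.674564, sp=-3, e=sp−y≈-5.674564; I≈-3.089643, D=e−e_prev≈-5.437611; u=2·(-5.674564)+3/4·(-3.089643)+0·(-5.437611)≈-13.666361; next y=3/5·2.674564+1/2·(-13.666361)≈-5.228442
n=5: y≈-5.228442, sp=-3, e=sp−y≈2.228442; I≈-0.861201, D=e−e_prev≈7.903006; u=2·2.228442+3/4·(-0.861201)+0·7.903006≈3.810983; next y=3/5·(-5.228442)+1/2·3.810983≈-1.231574

0 3 8.250 0.000
1 3 -0.844 4.125
2 3 4.010 2.053
3 3 1.465 3.237
4 -3 -13.666 2.675
5 -3 3.811 -5.228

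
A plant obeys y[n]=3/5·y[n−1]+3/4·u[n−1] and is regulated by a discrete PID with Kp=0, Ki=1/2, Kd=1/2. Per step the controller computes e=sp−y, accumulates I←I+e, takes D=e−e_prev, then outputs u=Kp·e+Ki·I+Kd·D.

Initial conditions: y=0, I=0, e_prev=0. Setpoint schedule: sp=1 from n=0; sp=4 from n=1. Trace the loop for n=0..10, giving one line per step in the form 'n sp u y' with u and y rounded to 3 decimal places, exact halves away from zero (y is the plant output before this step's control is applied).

0 1 1.000 0.000
1 4 3.250 0.750
2 4 1.613 2.888
3 4 3.183 2.942
4 4 2.529 4.152
5 4 2.822 4.388
6 4 2.385 4.750
7 4 2.302 4.638
8 4 2.056 4.509
9 4 1.999 4.248
10 4 1.944 4.048

(exact arithmetic carried between steps; '≈' marks a value shown rounded to 6 d.p. or computed from one; I and e_prev carry over from the previous line; the table rounds u and y to 3 d.p., halves away from zero)
n=0: y=0, sp=1, e=sp−y=1; I=1, D=e−e_prev=1; u=0·1+1/2·1+1/2·1=1; next y=3/5·0+3/4·1=0.75
n=1: y=0.75, sp=4, e=sp−y=3.25; I=4.25, D=e−e_prev=2.25; u=0·3.25+1/2·4.25+1/2·2.25=3.25; next y=3/5·0.75+3/4·3.25=2.8875
n=2: y=2.8875, sp=4, e=sp−y=1.1125; I=5.3625, D=e−e_prev=-2.1375; u=0·1.1125+1/2·5.3625+1/2·(-2.1375)=1.6125; next y=3/5·2.8875+3/4·1.6125=2.941875
n=3: y=2.941875, sp=4, e=sp−y=1.058125; I=6.420625, D=e−e_prev=-0.054375; u=0·1.058125+1/2·6.420625+1/2·(-0.054375)=3.183125; next y=3/5·2.941875+3/4·3.183125≈4.152469
n=4: y≈4.152469, sp=4, e=sp−y≈-0.152469; I≈6.268156, D=e−e_prev≈-1.210594; u=0·(-0.152469)+1/2·6.268156+1/2·(-1.210594)≈2.528781; next y=3/5·4.152469+3/4·2.528781≈4.388067
n=5: y≈4.388067, sp=4, e=sp−y≈-0.388067; I≈5.880089, D=e−e_prev≈-0.235598; u=0·(-0.388067)+1/2·5.880089+1/2·(-0.235598)≈2.822245; next y=3/5·4.388067+3/4·2.822245≈4.749524
n=6: y≈4.749524, sp=4, e=sp−y≈-0.749524; I≈5.130565, D=e−e_prev≈-0.361457; u=0·(-0.749524)+1/2·5.130565+1/2·(-0.361457)≈2.384554; next y=3/5·4.749524+3/4·2.384554≈4.638130
n=7: y≈4.638130, sp=4, e=sp−y≈-0.638130; I≈4.492435, D=e−e_prev≈0.111394; u=0·(-0.638130)+1/2·4.492435+1/2·0.111394≈2.301915; next y=3/5·4.638130+3/4·2.301915≈4.509314
n=8: y≈4.509314, sp=4, e=sp−y≈-0.509314; I≈3.983121, D=e−e_prev≈0.128816; u=0·(-0.509314)+1/2·3.983121+1/2·0.128816≈2.055968; next y=3/5·4.509314+3/4·2.055968≈4.247565
n=9: y≈4.247565, sp=4, e=sp−y≈-0.247565; I≈3.735556, D=e−e_prev≈0.261749; u=0·(-0.247565)+1/2·3.735556+1/2·0.261749≈1.998653; next y=3/5·4.247565+3/4·1.998653≈4.047528
n=10: y≈4.047528, sp=4, e=sp−y≈-0.047528; I≈3.688028, D=e−e_prev≈0.200036; u=0·(-0.047528)+1/2·3.688028+1/2·0.200036≈1.944032; next y=3/5·4.047528+3/4·1.944032≈3.886541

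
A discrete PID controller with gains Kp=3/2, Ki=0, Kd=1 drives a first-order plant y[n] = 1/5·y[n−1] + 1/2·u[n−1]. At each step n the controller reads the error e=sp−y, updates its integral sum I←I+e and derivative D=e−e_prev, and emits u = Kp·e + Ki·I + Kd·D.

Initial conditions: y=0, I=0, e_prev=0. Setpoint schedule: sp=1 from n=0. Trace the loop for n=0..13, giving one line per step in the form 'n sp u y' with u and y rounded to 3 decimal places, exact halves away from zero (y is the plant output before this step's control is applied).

(exact arithmetic carried between steps; '≈' marks a value shown rounded to 6 d.p. or computed from one; I and e_prev carry over from the previous line; the table rounds u and y to 3 d.p., halves away from zero)
n=0: y=0, sp=1, e=sp−y=1; I=1, D=e−e_prev=1; u=3/2·1+0·1+1·1=2.5; next y=1/5·0+1/2·2.5=1.25
n=1: y=1.25, sp=1, e=sp−y=-0.25; I=0.75, D=e−e_prev=-1.25; u=3/2·(-0.25)+0·0.75+1·(-1.25)=-1.625; next y=1/5·1.25+1/2·(-1.625)=-0.5625
n=2: y=-0.5625, sp=1, e=sp−y=1.5625; I=2.3125, D=e−e_prev=1.8125; u=3/2·1.5625+0·2.3125+1·1.8125=4.15625; next y=1/5·(-0.5625)+1/2·4.15625=1.965625
n=3: y=1.965625, sp=1, e=sp−y=-0.965625; I=1.346875, D=e−e_prev=-2.528125; u=3/2·(-0.965625)+0·1.346875+1·(-2.528125)≈-3.976563; next y=1/5·1.965625+1/2·(-3.976563)≈-1.595156
n=4: y≈-1.595156, sp=1, e=sp−y≈2.595156; I≈3.942031, D=e−e_prev≈3.560781; u=3/2·2.595156+0·3.942031+1·3.560781≈7.453516; next y=1/5·(-1.595156)+1/2·7.453516≈3.407727
n=5: y≈3.407727, sp=1, e=sp−y≈-2.407727; I≈1.534305, D=e−e_prev≈-5.002883; u=3/2·(-2.407727)+0·1.534305+1·(-5.002883)≈-8.614473; next y=1/5·3.407727+1/2·(-8.614473)≈-3.625691
n=6: y≈-3.625691, sp=1, e=sp−y≈4.625691; I≈6.159996, D=e−e_prev≈7.033418; u=3/2·4.625691+0·6.159996+1·7.033418≈13.971954; next y=1/5·(-3.625691)+1/2·13.971954≈6.260839
n=7: y≈6.260839, sp=1, e=sp−y≈-5.260839; I≈0.899157, D=e−e_prev≈-9.886530; u=3/2·(-5.260839)+0·0.899157+1·(-9.886530)≈-17.777788; next y=1/5·6.260839+1/2·(-17.777788)≈-7.636726
n=8: y≈-7.636726, sp=1, e=sp−y≈8.636726; I≈9.535883, D=e−e_prev≈13.897565; u=3/2·8.636726+0·9.535883+1·13.897565≈26.852655; next y=1/5·(-7.636726)+1/2·26.852655≈11.898982
n=9: y≈11.898982, sp=1, e=sp−y≈-10.898982; I≈-1.363099, D=e−e_prev≈-19.535708; u=3/2·(-10.898982)+0·(-1.363099)+1·(-19.535708)≈-35.884181; next y=1/5·11.898982+1/2·(-35.884181)≈-15.562294
n=10: y≈-15.562294, sp=1, e=sp−y≈16.562294; I≈15.199195, D=e−e_prev≈27.461276; u=3/2·16.562294+0·15.199195+1·27.461276≈52.304718; next y=1/5·(-15.562294)+1/2·52.304718≈23.039900
n=11: y≈23.039900, sp=1, e=sp−y≈-22.039900; I≈-6.840705, D=e−e_prev≈-38.602194; u=3/2·(-22.039900)+0·(-6.840705)+1·(-38.602194)≈-71.662044; next y=1/5·23.039900+1/2·(-71.662044)≈-31.223042
n=12: y≈-31.223042, sp=1, e=sp−y≈32.223042; I≈25.382338, D=e−e_prev≈54.262942; u=3/2·32.223042+0·25.382338+1·54.262942≈102.597505; next y=1/5·(-31.223042)+1/2·102.597505≈45.054144
n=13: y≈45.054144, sp=1, e=sp−y≈-44.054144; I≈-18.671807, D=e−e_prev≈-76.277186; u=3/2·(-44.054144)+0·(-18.671807)+1·(-76.277186)≈-142.358403; next y=1/5·45.054144+1/2·(-142.358403)≈-62.168373

0 1 2.500 0.000
1 1 -1.625 1.250
2 1 4.156 -0.563
3 1 -3.977 1.966
4 1 7.454 -1.595
5 1 -8.614 3.408
6 1 13.972 -3.626
7 1 -17.778 6.261
8 1 26.853 -7.637
9 1 -35.884 11.899
10 1 52.305 -15.562
11 1 -71.662 23.040
12 1 102.598 -31.223
13 1 -142.358 45.054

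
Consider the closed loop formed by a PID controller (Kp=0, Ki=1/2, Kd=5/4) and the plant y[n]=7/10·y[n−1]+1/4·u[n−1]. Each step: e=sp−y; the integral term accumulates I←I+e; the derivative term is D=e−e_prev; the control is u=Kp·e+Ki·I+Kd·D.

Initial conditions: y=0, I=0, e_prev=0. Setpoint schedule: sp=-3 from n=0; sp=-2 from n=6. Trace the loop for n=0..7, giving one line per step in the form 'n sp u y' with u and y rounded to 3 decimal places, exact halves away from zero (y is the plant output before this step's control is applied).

0 -3 -5.250 0.000
1 -3 -0.703 -1.313
2 -3 -3.569 -1.095
3 -3 -3.262 -1.658
4 -3 -4.081 -1.976
5 -3 -4.243 -2.404
6 -2 -2.731 -2.743
7 -2 -4.279 -2.603

(exact arithmetic carried between steps; '≈' marks a value shown rounded to 6 d.p. or computed from one; I and e_prev carry over from the previous line; the table rounds u and y to 3 d.p., halves away from zero)
n=0: y=0, sp=-3, e=sp−y=-3; I=-3, D=e−e_prev=-3; u=0·(-3)+1/2·(-3)+5/4·(-3)=-5.25; next y=7/10·0+1/4·(-5.25)=-1.3125
n=1: y=-1.3125, sp=-3, e=sp−y=-1.6875; I=-4.6875, D=e−e_prev=1.3125; u=0·(-1.6875)+1/2·(-4.6875)+5/4·1.3125=-0.703125; next y=7/10·(-1.3125)+1/4·(-0.703125)≈-1.094531
n=2: y≈-1.094531, sp=-3, e=sp−y≈-1.905469; I≈-6.592969, D=e−e_prev≈-0.217969; u=0·(-1.905469)+1/2·(-6.592969)+5/4·(-0.217969)≈-3.568945; next y=7/10·(-1.094531)+1/4·(-3.568945)≈-1.658408
n=3: y≈-1.658408, sp=-3, e=sp−y≈-1.341592; I≈-7.934561, D=e−e_prev≈0.563877; u=0·(-1.341592)+1/2·(-7.934561)+5/4·0.563877≈-3.262434; next y=7/10·(-1.658408)+1/4·(-3.262434)≈-1.976494
n=4: y≈-1.976494, sp=-3, e=sp−y≈-1.023506; I≈-8.958066, D=e−e_prev≈0.318086; u=0·(-1.023506)+1/2·(-8.958066)+5/4·0.318086≈-4.081426; next y=7/10·(-1.976494)+1/4·(-4.081426)≈-2.403902
n=5: y≈-2.403902, sp=-3, e=sp−y≈-0.596098; I≈-9.554164, D=e−e_prev≈0.427408; u=0·(-0.596098)+1/2·(-9.554164)+5/4·0.427408≈-4.242822; next y=7/10·(-2.403902)+1/4·(-4.242822)≈-2.743437
n=6: y≈-2.743437, sp=-2, e=sp−y≈0.743437; I≈-8.810727, D=e−e_prev≈1.339535; u=0·0.743437+1/2·(-8.810727)+5/4·1.339535≈-2.730945; next y=7/10·(-2.743437)+1/4·(-2.730945)≈-2.603142
n=7: y≈-2.603142, sp=-2, e=sp−y≈0.603142; I≈-8.207585, D=e−e_prev≈-0.140295; u=0·0.603142+1/2·(-8.207585)+5/4·(-0.140295)≈-4.279161; next y=7/10·(-2.603142)+1/4·(-4.279161)≈-2.891990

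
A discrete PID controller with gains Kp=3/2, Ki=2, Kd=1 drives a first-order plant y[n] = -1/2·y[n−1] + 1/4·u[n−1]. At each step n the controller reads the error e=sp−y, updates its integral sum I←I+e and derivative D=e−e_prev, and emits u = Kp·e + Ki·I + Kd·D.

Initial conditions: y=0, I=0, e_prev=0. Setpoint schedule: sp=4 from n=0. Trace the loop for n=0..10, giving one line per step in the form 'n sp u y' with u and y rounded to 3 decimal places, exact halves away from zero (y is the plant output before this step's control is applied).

(exact arithmetic carried between steps; '≈' marks a value shown rounded to 6 d.p. or computed from one; I and e_prev carry over from the previous line; the table rounds u and y to 3 d.p., halves away from zero)
n=0: y=0, sp=4, e=sp−y=4; I=4, D=e−e_prev=4; u=3/2·4+2·4+1·4=18; next y=-1/2·0+1/4·18=4.5
n=1: y=4.5, sp=4, e=sp−y=-0.5; I=3.5, D=e−e_prev=-4.5; u=3/2·(-0.5)+2·3.5+1·(-4.5)=1.75; next y=-1/2·4.5+1/4·1.75=-1.8125
n=2: y=-1.8125, sp=4, e=sp−y=5.8125; I=9.3125, D=e−e_prev=6.3125; u=3/2·5.8125+2·9.3125+1·6.3125=33.65625; next y=-1/2·(-1.8125)+1/4·33.65625≈9.320313
n=3: y≈9.320313, sp=4, e=sp−y≈-5.320313; I≈3.992188, D=e−e_prev≈-11.132813; u=3/2·(-5.320313)+2·3.992188+1·(-11.132813)≈-11.128906; next y=-1/2·9.320313+1/4·(-11.128906)≈-7.442383
n=4: y≈-7.442383, sp=4, e=sp−y≈11.442383; I≈15.434570, D=e−e_prev≈16.762695; u=3/2·11.442383+2·15.434570+1·16.762695≈64.795410; next y=-1/2·(-7.442383)+1/4·64.795410≈19.920044
n=5: y≈19.920044, sp=4, e=sp−y≈-15.920044; I≈-0.485474, D=e−e_prev≈-27.362427; u=3/2·(-15.920044)+2·(-0.485474)+1·(-27.362427)≈-52.213440; next y=-1/2·19.920044+1/4·(-52.213440)≈-23.013382
n=6: y≈-23.013382, sp=4, e=sp−y≈27.013382; I≈26.527908, D=e−e_prev≈42.933426; u=3/2·27.013382+2·26.527908+1·42.933426≈136.509315; next y=-1/2·(-23.013382)+1/4·136.509315≈45.634020
n=7: y≈45.634020, sp=4, e=sp−y≈-41.634020; I≈-15.106112, D=e−e_prev≈-68.647402; u=3/2·(-41.634020)+2·(-15.106112)+1·(-68.647402)≈-161.310655; next y=-1/2·45.634020+1/4·(-161.310655)≈-63.144674
n=8: y≈-63.144674, sp=4, e=sp−y≈67.144674; I≈52.038562, D=e−e_prev≈108.778693; u=3/2·67.144674+2·52.038562+1·108.778693≈313.572828; next y=-1/2·(-63.144674)+1/4·313.572828≈109.965544
n=9: y≈109.965544, sp=4, e=sp−y≈-105.965544; I≈-53.926982, D=e−e_prev≈-173.110217; u=3/2·(-105.965544)+2·(-53.926982)+1·(-173.110217)≈-439.912496; next y=-1/2·109.965544+1/4·(-439.912496)≈-164.960896
n=10: y≈-164.960896, sp=4, e=sp−y≈168.960896; I≈115.033914, D=e−e_prev≈274.926440; u=3/2·168.960896+2·115.033914+1·274.926440≈758.435612; next y=-1/2·(-164.960896)+1/4·758.435612≈272.089351

0 4 18.000 0.000
1 4 1.750 4.500
2 4 33.656 -1.813
3 4 -11.129 9.320
4 4 64.795 -7.442
5 4 -52.213 19.920
6 4 136.509 -23.013
7 4 -161.311 45.634
8 4 313.573 -63.145
9 4 -439.912 109.966
10 4 758.436 -164.961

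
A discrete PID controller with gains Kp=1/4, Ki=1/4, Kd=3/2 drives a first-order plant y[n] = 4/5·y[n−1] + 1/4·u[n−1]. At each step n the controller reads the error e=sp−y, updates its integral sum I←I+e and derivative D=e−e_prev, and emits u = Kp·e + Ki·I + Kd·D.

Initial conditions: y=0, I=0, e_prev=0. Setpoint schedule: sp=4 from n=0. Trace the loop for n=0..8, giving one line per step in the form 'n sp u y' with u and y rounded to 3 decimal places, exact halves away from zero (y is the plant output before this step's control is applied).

0 4 8.000 0.000
1 4 -1.000 2.000
2 4 3.800 1.350
3 4 2.128 2.030
4 4 3.388 2.156
5 4 3.206 2.572
6 4 3.613 2.859
7 4 3.666 3.190
8 4 3.809 3.469

(exact arithmetic carried between steps; '≈' marks a value shown rounded to 6 d.p. or computed from one; I and e_prev carry over from the previous line; the table rounds u and y to 3 d.p., halves away from zero)
n=0: y=0, sp=4, e=sp−y=4; I=4, D=e−e_prev=4; u=1/4·4+1/4·4+3/2·4=8; next y=4/5·0+1/4·8=2
n=1: y=2, sp=4, e=sp−y=2; I=6, D=e−e_prev=-2; u=1/4·2+1/4·6+3/2·(-2)=-1; next y=4/5·2+1/4·(-1)=1.35
n=2: y=1.35, sp=4, e=sp−y=2.65; I=8.65, D=e−e_prev=0.65; u=1/4·2.65+1/4·8.65+3/2·0.65=3.8; next y=4/5·1.35+1/4·3.8=2.03
n=3: y=2.03, sp=4, e=sp−y=1.97; I=10.62, D=e−e_prev=-0.68; u=1/4·1.97+1/4·10.62+3/2·(-0.68)=2.1275; next y=4/5·2.03+1/4·2.1275=2.155875
n=4: y=2.155875, sp=4, e=sp−y=1.844125; I=12.464125, D=e−e_prev=-0.125875; u=1/4·1.844125+1/4·12.464125+3/2·(-0.125875)=3.38825; next y=4/5·2.155875+1/4·3.38825≈2.571763
n=5: y≈2.571763, sp=4, e=sp−y≈1.428238; I≈13.892363, D=e−e_prev≈-0.415888; u=1/4·1.428238+1/4·13.892363+3/2·(-0.415888)≈3.206319; next y=4/5·2.571763+1/4·3.206319≈2.858990
n=6: y≈2.858990, sp=4, e=sp−y≈1.141010; I≈15.033373, D=e−e_prev≈-0.287227; u=1/4·1.141010+1/4·15.033373+3/2·(-0.287227)≈3.612755; next y=4/5·2.858990+1/4·3.612755≈3.190381
n=7: y≈3.190381, sp=4, e=sp−y≈0.809620; I≈15.842992, D=e−e_prev≈-0.331391; u=1/4·0.809620+1/4·15.842992+3/2·(-0.331391)≈3.666067; next y=4/5·3.190381+1/4·3.666067≈3.468821
n=8: y≈3.468821, sp=4, e=sp−y≈0.531179; I≈16.374171, D=e−e_prev≈-0.278441; u=1/4·0.531179+1/4·16.374171+3/2·(-0.278441)≈3.808677; next y=4/5·3.468821+1/4·3.808677≈3.727226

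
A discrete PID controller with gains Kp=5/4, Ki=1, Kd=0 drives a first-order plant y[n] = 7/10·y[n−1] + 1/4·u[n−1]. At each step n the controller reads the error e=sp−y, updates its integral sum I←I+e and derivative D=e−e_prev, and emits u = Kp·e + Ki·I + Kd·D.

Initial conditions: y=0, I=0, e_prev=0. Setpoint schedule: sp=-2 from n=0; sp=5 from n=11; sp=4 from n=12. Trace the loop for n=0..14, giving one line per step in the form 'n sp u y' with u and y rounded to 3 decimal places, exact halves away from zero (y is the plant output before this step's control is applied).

0 -2 -4.500 0.000
1 -2 -3.969 -1.125
2 -2 -3.371 -1.780
3 -2 -2.896 -2.088
4 -2 -2.588 -2.186
5 -2 -2.422 -2.177
6 -2 -2.352 -2.130
7 -2 -2.337 -2.079
8 -2 -2.347 -2.039
9 -2 -2.364 -2.014
10 -2 -2.380 -2.001
11 5 13.359 -1.996
12 4 9.243 1.943
13 4 7.412 3.671
14 4 6.050 4.423

(exact arithmetic carried between steps; '≈' marks a value shown rounded to 6 d.p. or computed from one; I and e_prev carry over from the previous line; the table rounds u and y to 3 d.p., halves away from zero)
n=0: y=0, sp=-2, e=sp−y=-2; I=-2, D=e−e_prev=-2; u=5/4·(-2)+1·(-2)+0·(-2)=-4.5; next y=7/10·0+1/4·(-4.5)=-1.125
n=1: y=-1.125, sp=-2, e=sp−y=-0.875; I=-2.875, D=e−e_prev=1.125; u=5/4·(-0.875)+1·(-2.875)+0·1.125=-3.96875; next y=7/10·(-1.125)+1/4·(-3.96875)≈-1.779688
n=2: y≈-1.779688, sp=-2, e=sp−y≈-0.220313; I≈-3.095313, D=e−e_prev≈0.654688; u=5/4·(-0.220313)+1·(-3.095313)+0·0.654688≈-3.370703; next y=7/10·(-1.779688)+1/4·(-3.370703)≈-2.088457
n=3: y≈-2.088457, sp=-2, e=sp−y≈0.088457; I≈-3.006855, D=e−e_prev≈0.308770; u=5/4·0.088457+1·(-3.006855)+0·0.308770≈-2.896284; next y=7/10·(-2.088457)+1/4·(-2.896284)≈-2.185991
n=4: y≈-2.185991, sp=-2, e=sp−y≈0.185991; I≈-2.820865, D=e−e_prev≈0.097534; u=5/4·0.185991+1·(-2.820865)+0·0.097534≈-2.588376; next y=7/10·(-2.185991)+1/4·(-2.588376)≈-2.177288
n=5: y≈-2.177288, sp=-2, e=sp−y≈0.177288; I≈-2.643577, D=e−e_prev≈-0.008703; u=5/4·0.177288+1·(-2.643577)+0·(-0.008703)≈-2.421967; next y=7/10·(-2.177288)+1/4·(-2.421967)≈-2.129593
n=6: y≈-2.129593, sp=-2, e=sp−y≈0.129593; I≈-2.513984, D=e−e_prev≈-0.047694; u=5/4·0.129593+1·(-2.513984)+0·(-0.047694)≈-2.351992; next y=7/10·(-2.129593)+1/4·(-2.351992)≈-2.078713
n=7: y≈-2.078713, sp=-2, e=sp−y≈0.078713; I≈-2.435270, D=e−e_prev≈-0.050880; u=5/4·0.078713+1·(-2.435270)+0·(-0.050880)≈-2.336879; next y=7/10·(-2.078713)+1/4·(-2.336879)≈-2.039319
n=8: y≈-2.039319, sp=-2, e=sp−y≈0.039319; I≈-2.395951, D=e−e_prev≈-0.039394; u=5/4·0.039319+1·(-2.395951)+0·(-0.039394)≈-2.346803; next y=7/10·(-2.039319)+1/4·(-2.346803)≈-2.014224
n=9: y≈-2.014224, sp=-2, e=sp−y≈0.014224; I≈-2.381727, D=e−e_prev≈-0.025095; u=5/4·0.014224+1·(-2.381727)+0·(-0.025095)≈-2.363947; next y=7/10·(-2.014224)+1/4·(-2.363947)≈-2.000944
n=10: y≈-2.000944, sp=-2, e=sp−y≈0.000944; I≈-2.380784, D=e−e_prev≈-0.013280; u=5/4·0.000944+1·(-2.380784)+0·(-0.013280)≈-2.379604; next y=7/10·(-2.000944)+1/4·(-2.379604)≈-1.995562
n=11: y≈-1.995562, sp=5, e=sp−y≈6.995562; I≈4.614778, D=e−e_prev≈6.994618; u=5/4·6.995562+1·4.614778+0·6.994618≈13.359230; next y=7/10·(-1.995562)+1/4·13.359230≈1.942914
n=12: y≈1.942914, sp=4, e=sp−y≈2.057086; I≈6.671863, D=e−e_prev≈-4.938476; u=5/4·2.057086+1·6.671863+0·(-4.938476)≈9.243221; next y=7/10·1.942914+1/4·9.243221≈3.670845
n=13: y≈3.670845, sp=4, e=sp−y≈0.329155; I≈7.001018, D=e−e_prev≈-1.727931; u=5/4·0.329155+1·7.001018+0·(-1.727931)≈7.412462; next y=7/10·3.670845+1/4·7.412462≈4.422707
n=14: y≈4.422707, sp=4, e=sp−y≈-0.422707; I≈6.578311, D=e−e_prev≈-0.751862; u=5/4·(-0.422707)+1·6.578311+0·(-0.751862)≈6.049927; next y=7/10·4.422707+1/4·6.049927≈4.608377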